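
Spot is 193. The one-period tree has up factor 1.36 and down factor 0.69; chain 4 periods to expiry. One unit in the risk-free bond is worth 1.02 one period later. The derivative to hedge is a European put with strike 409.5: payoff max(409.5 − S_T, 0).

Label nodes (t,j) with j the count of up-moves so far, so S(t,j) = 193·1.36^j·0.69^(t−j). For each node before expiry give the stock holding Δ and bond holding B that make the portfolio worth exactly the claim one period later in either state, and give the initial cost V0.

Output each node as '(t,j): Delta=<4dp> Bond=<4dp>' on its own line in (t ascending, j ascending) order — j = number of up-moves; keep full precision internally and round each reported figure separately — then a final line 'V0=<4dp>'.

No-arbitrage ⇒ martingale measure with p* = (R−d)/(u−d) = 0.4925.
Terminal payoffs: V(4,0)=365.7525, V(4,1)=323.2730, V(4,2)=239.5452, V(4,3)=74.5167, V(4,4)=0.0000
  t=3,j=0: stock 63.4022 → up 86.2270 (V=323.2730), down 43.7475 (V=365.7525). Price 338.0684; hedge Δ=-1.0000, bond B=401.4706.
  t=3,j=1: stock 124.9667 → up 169.9548 (V=239.5452), down 86.2270 (V=323.2730). Price 276.5039; hedge Δ=-1.0000, bond B=401.4706.
  t=3,j=2: stock 246.3112 → up 334.9833 (V=74.5167), down 169.9548 (V=239.5452). Price 155.1594; hedge Δ=-1.0000, bond B=401.4706.
  t=3,j=3: stock 485.4830 → up 660.2569 (V=0.0000), down 334.9833 (V=74.5167). Price 37.0730; hedge Δ=-0.2291, bond B=148.2920.
  t=2,j=0: stock 91.8873 → up 124.9667 (V=276.5039), down 63.4022 (V=338.0684). Price 301.7113; hedge Δ=-1.0000, bond B=393.5986.
  t=2,j=1: stock 181.1112 → up 246.3112 (V=155.1594), down 124.9667 (V=276.5039). Price 212.4874; hedge Δ=-1.0000, bond B=393.5986.
  t=2,j=2: stock 356.9728 → up 485.4830 (V=37.0730), down 246.3112 (V=155.1594). Price 95.0955; hedge Δ=-0.4937, bond B=271.3438.
  t=1,j=0: stock 133.1700 → up 181.1112 (V=212.4874), down 91.8873 (V=301.7113). Price 252.7110; hedge Δ=-1.0000, bond B=385.8810.
  t=1,j=1: stock 262.4800 → up 356.9728 (V=95.0955), down 181.1112 (V=212.4874). Price 151.6348; hedge Δ=-0.6675, bond B=326.8466.
  t=0,j=0: stock 193.0000 → up 262.4800 (V=151.6348), down 133.1700 (V=252.7110). Price 198.9482; hedge Δ=-0.7817, bond B=349.8082.
The time-0 hedge costs 198.9482, which is the no-arbitrage price.

(0,0): Delta=-0.7817 Bond=349.8082
(1,0): Delta=-1.0000 Bond=385.8810
(1,1): Delta=-0.6675 Bond=326.8466
(2,0): Delta=-1.0000 Bond=393.5986
(2,1): Delta=-1.0000 Bond=393.5986
(2,2): Delta=-0.4937 Bond=271.3438
(3,0): Delta=-1.0000 Bond=401.4706
(3,1): Delta=-1.0000 Bond=401.4706
(3,2): Delta=-1.0000 Bond=401.4706
(3,3): Delta=-0.2291 Bond=148.2920
V0=198.9482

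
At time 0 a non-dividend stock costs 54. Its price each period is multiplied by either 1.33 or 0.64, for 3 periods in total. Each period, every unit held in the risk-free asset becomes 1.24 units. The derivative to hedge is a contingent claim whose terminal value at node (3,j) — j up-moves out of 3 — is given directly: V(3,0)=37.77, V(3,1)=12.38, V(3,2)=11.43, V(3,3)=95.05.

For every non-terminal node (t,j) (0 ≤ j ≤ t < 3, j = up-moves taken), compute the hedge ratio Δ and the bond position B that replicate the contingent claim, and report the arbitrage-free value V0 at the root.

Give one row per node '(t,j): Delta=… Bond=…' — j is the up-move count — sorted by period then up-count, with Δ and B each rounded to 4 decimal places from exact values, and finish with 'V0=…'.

Since d<R<u, set p* = (R−d)/(u−d) = 0.8696; price each node as the discounted p*-expectation of its children.
Payoff layer (t=3): V(3,0)=37.7700, V(3,1)=12.3800, V(3,2)=11.4300, V(3,3)=95.0500
(2,0): S=22.1184. Δ = (V_up−V_dn)/(S_up−S_dn) = (12.3800−37.7700)/(29.4175−14.1558) = -1.6636. V = [p*·12.3800 + (1−p*)·37.7700]/1.24 = 12.6546. B = V − Δ·S = 49.4517.
(2,1): S=45.9648. Δ = (V_up−V_dn)/(S_up−S_dn) = (11.4300−12.3800)/(61.1332−29.4175) = -0.0300. V = [p*·11.4300 + (1−p*)·12.3800]/1.24 = 9.3177. B = V − Δ·S = 10.6945.
(2,2): S=95.5206. Δ = (V_up−V_dn)/(S_up−S_dn) = (95.0500−11.4300)/(127.0424−61.1332) = 1.2687. V = [p*·95.0500 + (1−p*)·11.4300]/1.24 = 67.8573. B = V − Δ·S = -53.3311.
(1,0): S=34.5600. Δ = (V_up−V_dn)/(S_up−S_dn) = (9.3177−12.6546)/(45.9648−22.1184) = -0.1399. V = [p*·9.3177 + (1−p*)·12.6546]/1.24 = 7.8653. B = V − Δ·S = 12.7014.
(1,1): S=71.8200. Δ = (V_up−V_dn)/(S_up−S_dn) = (67.8573−9.3177)/(95.5206−45.9648) = 1.1813. V = [p*·67.8573 + (1−p*)·9.3177]/1.24 = 48.5659. B = V − Δ·S = -36.2742.
(0,0): S=54.0000. Δ = (V_up−V_dn)/(S_up−S_dn) = (48.5659−7.8653)/(71.8200−34.5600) = 1.0923. V = [p*·48.5659 + (1−p*)·7.8653]/1.24 = 34.8848. B = V − Δ·S = -24.1016.
Self-financing check: at every node Δ·S+B equals the discounted successor values.

(0,0): Delta=1.0923 Bond=-24.1016
(1,0): Delta=-0.1399 Bond=12.7014
(1,1): Delta=1.1813 Bond=-36.2742
(2,0): Delta=-1.6636 Bond=49.4517
(2,1): Delta=-0.0300 Bond=10.6945
(2,2): Delta=1.2687 Bond=-53.3311
V0=34.8848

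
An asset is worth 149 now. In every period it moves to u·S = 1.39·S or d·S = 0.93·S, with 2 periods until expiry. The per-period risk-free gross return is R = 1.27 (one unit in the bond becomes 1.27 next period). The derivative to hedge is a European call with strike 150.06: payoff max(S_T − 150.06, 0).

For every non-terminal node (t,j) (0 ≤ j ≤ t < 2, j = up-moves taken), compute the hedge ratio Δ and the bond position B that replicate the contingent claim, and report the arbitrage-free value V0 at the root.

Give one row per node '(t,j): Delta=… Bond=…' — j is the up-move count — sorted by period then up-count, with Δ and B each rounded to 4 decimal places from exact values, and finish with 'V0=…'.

(0,0): Delta=0.9365 Bond=-82.6812
(1,0): Delta=0.6676 Bond=-67.7399
(1,1): Delta=1.0000 Bond=-118.1575
V0=56.8567

Risk-neutral probability p* = (R−d)/(u−d) = (1.27−0.93)/(1.39−0.93) = 0.7391.
Terminal payoffs: V(2,0)=0.0000, V(2,1)=42.5523, V(2,2)=137.8229
  t=1,j=0: stock 138.5700 → up 192.6123 (V=42.5523), down 128.8701 (V=0.0000). Price 24.7651; hedge Δ=0.6676, bond B=-67.7399.
  t=1,j=1: stock 207.1100 → up 287.8829 (V=137.8229), down 192.6123 (V=42.5523). Price 88.9525; hedge Δ=1.0000, bond B=-118.1575.
  t=0,j=0: stock 149.0000 → up 207.1100 (V=88.9525), down 138.5700 (V=24.7651). Price 56.8567; hedge Δ=0.9365, bond B=-82.6812.
Self-financing check: at every node Δ·S+B equals the discounted successor values.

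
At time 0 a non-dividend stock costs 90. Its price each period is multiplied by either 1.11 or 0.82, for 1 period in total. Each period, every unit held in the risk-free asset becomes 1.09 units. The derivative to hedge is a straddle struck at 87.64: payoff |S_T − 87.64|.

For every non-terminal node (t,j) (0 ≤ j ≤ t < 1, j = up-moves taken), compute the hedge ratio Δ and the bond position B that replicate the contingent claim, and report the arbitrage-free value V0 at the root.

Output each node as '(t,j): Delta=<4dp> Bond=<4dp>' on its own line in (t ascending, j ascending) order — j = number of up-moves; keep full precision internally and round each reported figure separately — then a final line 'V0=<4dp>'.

(0,0): Delta=-0.0605 Bond=16.7960
V0=11.3477

Risk-neutral probability p* = (R−d)/(u−d) = (1.09−0.82)/(1.11−0.82) = 0.9310.
Terminal payoffs: V(1,0)=13.8400, V(1,1)=12.2600
(0,0): S=90.0000. Δ = (V_up−V_dn)/(S_up−S_dn) = (12.2600−13.8400)/(99.9000−73.8000) = -0.0605. V = [p*·12.2600 + (1−p*)·13.8400]/1.09 = 11.3477. B = V − Δ·S = 16.7960.
Root portfolio cost Δ·90+B reproduces V0=11.3477.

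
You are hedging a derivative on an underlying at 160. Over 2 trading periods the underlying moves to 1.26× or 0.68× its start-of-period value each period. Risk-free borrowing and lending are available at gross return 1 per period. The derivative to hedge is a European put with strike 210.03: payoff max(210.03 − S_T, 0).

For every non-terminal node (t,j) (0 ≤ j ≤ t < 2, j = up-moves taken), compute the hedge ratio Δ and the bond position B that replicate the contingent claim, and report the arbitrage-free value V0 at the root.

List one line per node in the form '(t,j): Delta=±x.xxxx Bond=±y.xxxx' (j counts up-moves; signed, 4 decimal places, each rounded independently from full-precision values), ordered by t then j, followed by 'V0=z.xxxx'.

(0,0): Delta=-0.7385 Bond=181.5777
(1,0): Delta=-1.0000 Bond=210.0300
(1,1): Delta=-0.6238 Bond=158.4602
V0=63.4193

Under the risk-neutral measure, an up-move has probability p* = (R−d)/(u−d) = 0.5517 and values discount at R = 1.
Payoff layer (t=2): V(2,0)=136.0460, V(2,1)=72.9420, V(2,2)=0.0000
  t=1,j=0: stock 108.8000 → up 137.0880 (V=72.9420), down 73.9840 (V=136.0460). Price 101.2300; hedge Δ=-1.0000, bond B=210.0300.
  t=1,j=1: stock 201.6000 → up 254.0160 (V=0.0000), down 137.0880 (V=72.9420). Price 32.6981; hedge Δ=-0.6238, bond B=158.4602.
  t=0,j=0: stock 160.0000 → up 201.6000 (V=32.6981), down 108.8000 (V=101.2300). Price 63.4193; hedge Δ=-0.7385, bond B=181.5777.
Each (Δ,B) replicates both successor values, so the strategy is self-financing and V0 is arbitrage-free.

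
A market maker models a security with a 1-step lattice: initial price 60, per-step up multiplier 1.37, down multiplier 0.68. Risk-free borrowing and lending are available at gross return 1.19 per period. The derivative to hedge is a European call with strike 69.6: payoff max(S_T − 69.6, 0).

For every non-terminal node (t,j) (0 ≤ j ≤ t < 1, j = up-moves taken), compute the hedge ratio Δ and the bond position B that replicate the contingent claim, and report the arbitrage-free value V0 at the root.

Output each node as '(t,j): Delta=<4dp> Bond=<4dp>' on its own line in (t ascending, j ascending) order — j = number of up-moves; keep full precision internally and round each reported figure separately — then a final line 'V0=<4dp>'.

(0,0): Delta=0.3043 Bond=-10.4348
V0=7.8261

No-arbitrage ⇒ martingale measure with p* = (R−d)/(u−d) = 0.7391.
Payoff layer (t=1): V(1,0)=0.0000, V(1,1)=12.6000
Node (0,0) S=60.0000: V=(p*·12.6000+(1−p*)·0.0000)/1.19=7.8261; Δ=(12.6000−0.0000)/(82.2000−40.8000)=0.3043; B=V−Δ·S=-10.4348
Check: Δ(0,0)·S0 + B(0,0) = 7.8261 = V0.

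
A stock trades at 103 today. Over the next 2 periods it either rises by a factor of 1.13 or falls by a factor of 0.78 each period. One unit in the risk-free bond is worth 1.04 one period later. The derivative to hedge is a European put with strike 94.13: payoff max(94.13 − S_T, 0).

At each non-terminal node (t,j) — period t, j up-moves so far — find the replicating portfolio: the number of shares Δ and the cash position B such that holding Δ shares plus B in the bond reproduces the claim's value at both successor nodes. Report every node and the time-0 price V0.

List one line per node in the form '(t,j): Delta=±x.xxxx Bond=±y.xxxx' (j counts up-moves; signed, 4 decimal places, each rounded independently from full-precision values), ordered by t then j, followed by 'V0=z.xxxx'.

Since d<R<u, set p* = (R−d)/(u−d) = 0.7429; price each node as the discounted p*-expectation of its children.
Terminal values V(2,·): V(2,0)=31.4648, V(2,1)=3.3458, V(2,2)=0.0000
  t=1,j=0: stock 80.3400 → up 90.7842 (V=3.3458), down 62.6652 (V=31.4648). Price 10.1696; hedge Δ=-1.0000, bond B=90.5096.
  t=1,j=1: stock 116.3900 → up 131.5207 (V=0.0000), down 90.7842 (V=3.3458). Price 0.8273; hedge Δ=-0.0821, bond B=10.3867.
  t=0,j=0: stock 103.0000 → up 116.3900 (V=0.8273), down 80.3400 (V=10.1696). Price 3.1054; hedge Δ=-0.2591, bond B=29.7978.
The time-0 hedge costs 3.1054, which is the no-arbitrage price.

(0,0): Delta=-0.2591 Bond=29.7978
(1,0): Delta=-1.0000 Bond=90.5096
(1,1): Delta=-0.0821 Bond=10.3867
V0=3.1054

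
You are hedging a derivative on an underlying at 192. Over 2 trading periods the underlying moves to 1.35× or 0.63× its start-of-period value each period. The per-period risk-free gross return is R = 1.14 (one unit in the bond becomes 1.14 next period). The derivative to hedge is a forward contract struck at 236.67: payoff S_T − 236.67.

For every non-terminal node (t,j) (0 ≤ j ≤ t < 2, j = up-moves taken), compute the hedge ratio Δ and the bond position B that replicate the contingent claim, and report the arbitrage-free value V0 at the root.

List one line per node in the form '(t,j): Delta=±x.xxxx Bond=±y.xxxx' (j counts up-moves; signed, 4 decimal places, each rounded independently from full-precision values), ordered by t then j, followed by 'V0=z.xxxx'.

Since d<R<u, set p* = (R−d)/(u−d) = 0.7083; price each node as the discounted p*-expectation of its children.
Terminal payoffs: V(2,0)=-160.4652, V(2,1)=-73.3740, V(2,2)=113.2500
Node (1,0) S=120.9600: V=(p*·-73.3740+(1−p*)·-160.4652)/1.14=-86.6453; Δ=(-73.3740−-160.4652)/(163.2960−76.2048)=1.0000; B=V−Δ·S=-207.6053
Node (1,1) S=259.2000: V=(p*·113.2500+(1−p*)·-73.3740)/1.14=51.5947; Δ=(113.2500−-73.3740)/(349.9200−163.2960)=1.0000; B=V−Δ·S=-207.6053
Node (0,0) S=192.0000: V=(p*·51.5947+(1−p*)·-86.6453)/1.14=9.8901; Δ=(51.5947−-86.6453)/(259.2000−120.9600)=1.0000; B=V−Δ·S=-182.1099
Each (Δ,B) replicates both successor values, so the strategy is self-financing and V0 is arbitrage-free.

(0,0): Delta=1.0000 Bond=-182.1099
(1,0): Delta=1.0000 Bond=-207.6053
(1,1): Delta=1.0000 Bond=-207.6053
V0=9.8901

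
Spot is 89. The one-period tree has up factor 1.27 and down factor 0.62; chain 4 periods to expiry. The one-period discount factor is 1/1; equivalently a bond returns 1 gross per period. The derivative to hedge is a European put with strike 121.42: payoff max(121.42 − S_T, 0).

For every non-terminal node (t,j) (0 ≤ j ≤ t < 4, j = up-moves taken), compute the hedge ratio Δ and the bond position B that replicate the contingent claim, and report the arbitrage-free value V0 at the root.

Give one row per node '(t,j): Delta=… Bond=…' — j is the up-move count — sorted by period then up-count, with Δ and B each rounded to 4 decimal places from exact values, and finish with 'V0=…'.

(0,0): Delta=-0.6197 Bond=100.4349
(1,0): Delta=-1.0000 Bond=121.4200
(1,1): Delta=-0.4878 Bond=85.5245
(2,0): Delta=-1.0000 Bond=121.4200
(2,1): Delta=-1.0000 Bond=121.4200
(2,2): Delta=-0.3101 Bond=60.0197
(3,0): Delta=-1.0000 Bond=121.4200
(3,1): Delta=-1.0000 Bond=121.4200
(3,2): Delta=-1.0000 Bond=121.4200
(3,3): Delta=-0.0708 Bond=16.3932
V0=45.2818

Since d<R<u, set p* = (R−d)/(u−d) = 0.5846; price each node as the discounted p*-expectation of its children.
Payoff layer (t=4): V(4,0)=108.2691, V(4,1)=94.4818, V(4,2)=66.2401, V(4,3)=8.3902, V(4,4)=0.0000
Node (3,0) S=21.2112: V=(p*·94.4818+(1−p*)·108.2691)/1=100.2088; Δ=(94.4818−108.2691)/(26.9382−13.1509)=-1.0000; B=V−Δ·S=121.4200
Node (3,1) S=43.4487: V=(p*·66.2401+(1−p*)·94.4818)/1=77.9713; Δ=(66.2401−94.4818)/(55.1799−26.9382)=-1.0000; B=V−Δ·S=121.4200
Node (3,2) S=88.9998: V=(p*·8.3902+(1−p*)·66.2401)/1=32.4202; Δ=(8.3902−66.2401)/(113.0298−55.1799)=-1.0000; B=V−Δ·S=121.4200
Node (3,3) S=182.3061: V=(p*·0.0000+(1−p*)·8.3902)/1=3.4852; Δ=(0.0000−8.3902)/(231.5287−113.0298)=-0.0708; B=V−Δ·S=16.3932
Node (2,0) S=34.2116: V=(p*·77.9713+(1−p*)·100.2088)/1=87.2084; Δ=(77.9713−100.2088)/(43.4487−21.2112)=-1.0000; B=V−Δ·S=121.4200
Node (2,1) S=70.0786: V=(p*·32.4202+(1−p*)·77.9713)/1=51.3414; Δ=(32.4202−77.9713)/(88.9998−43.4487)=-1.0000; B=V−Δ·S=121.4200
Node (2,2) S=143.5481: V=(p*·3.4852+(1−p*)·32.4202)/1=15.5043; Δ=(3.4852−32.4202)/(182.3061−88.9998)=-0.3101; B=V−Δ·S=60.0197
Node (1,0) S=55.1800: V=(p*·51.3414+(1−p*)·87.2084)/1=66.2400; Δ=(51.3414−87.2084)/(70.0786−34.2116)=-1.0000; B=V−Δ·S=121.4200
Node (1,1) S=113.0300: V=(p*·15.5043+(1−p*)·51.3414)/1=30.3905; Δ=(15.5043−51.3414)/(143.5481−70.0786)=-0.4878; B=V−Δ·S=85.5245
Node (0,0) S=89.0000: V=(p*·30.3905+(1−p*)·66.2400)/1=45.2818; Δ=(30.3905−66.2400)/(113.0300−55.1800)=-0.6197; B=V−Δ·S=100.4349
Self-financing check: at every node Δ·S+B equals the discounted successor values.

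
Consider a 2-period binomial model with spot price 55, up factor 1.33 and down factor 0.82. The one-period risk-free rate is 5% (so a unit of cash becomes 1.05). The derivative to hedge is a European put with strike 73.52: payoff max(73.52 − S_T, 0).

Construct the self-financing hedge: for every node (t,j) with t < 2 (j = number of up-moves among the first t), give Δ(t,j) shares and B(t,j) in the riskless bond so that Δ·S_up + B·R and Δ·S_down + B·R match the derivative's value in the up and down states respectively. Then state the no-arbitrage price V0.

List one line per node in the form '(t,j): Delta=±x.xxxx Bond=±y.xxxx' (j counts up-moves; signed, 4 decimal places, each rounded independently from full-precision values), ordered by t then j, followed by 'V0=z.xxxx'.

Under the risk-neutral measure, an up-move has probability p* = (R−d)/(u−d) = 0.4510 and values discount at R = 1.05.
Payoff layer (t=2): V(2,0)=36.5380, V(2,1)=13.5370, V(2,2)=0.0000
  t=1,j=0: stock 45.1000 → up 59.9830 (V=13.5370), down 36.9820 (V=36.5380). Price 24.9190; hedge Δ=-1.0000, bond B=70.0190.
  t=1,j=1: stock 73.1500 → up 97.2895 (V=0.0000), down 59.9830 (V=13.5370). Price 7.0782; hedge Δ=-0.3629, bond B=33.6213.
  t=0,j=0: stock 55.0000 → up 73.1500 (V=7.0782), down 45.1000 (V=24.9190). Price 16.0697; hedge Δ=-0.6360, bond B=51.0518.
Self-financing check: at every node Δ·S+B equals the discounted successor values.

(0,0): Delta=-0.6360 Bond=51.0518
(1,0): Delta=-1.0000 Bond=70.0190
(1,1): Delta=-0.3629 Bond=33.6213
V0=16.0697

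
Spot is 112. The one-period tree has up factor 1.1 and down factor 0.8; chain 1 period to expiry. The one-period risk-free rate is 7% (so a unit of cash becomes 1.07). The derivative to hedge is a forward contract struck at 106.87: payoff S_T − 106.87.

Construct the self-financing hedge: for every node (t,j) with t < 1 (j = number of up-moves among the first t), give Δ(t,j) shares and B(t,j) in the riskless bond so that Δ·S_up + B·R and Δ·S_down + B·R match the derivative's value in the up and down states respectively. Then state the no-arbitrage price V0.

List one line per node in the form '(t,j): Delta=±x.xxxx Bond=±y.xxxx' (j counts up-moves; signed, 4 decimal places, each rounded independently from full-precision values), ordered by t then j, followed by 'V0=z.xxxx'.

(0,0): Delta=1.0000 Bond=-99.8785
V0=12.1215

Since d<R<u, set p* = (R−d)/(u−d) = 0.9000; price each node as the discounted p*-expectation of its children.
Terminal values V(1,·): V(1,0)=-17.2700, V(1,1)=16.3300
Node (0,0) S=112.0000: V=(p*·16.3300+(1−p*)·-17.2700)/1.07=12.1215; Δ=(16.3300−-17.2700)/(123.2000−89.6000)=1.0000; B=V−Δ·S=-99.8785
Root portfolio cost Δ·112+B reproduces V0=12.1215.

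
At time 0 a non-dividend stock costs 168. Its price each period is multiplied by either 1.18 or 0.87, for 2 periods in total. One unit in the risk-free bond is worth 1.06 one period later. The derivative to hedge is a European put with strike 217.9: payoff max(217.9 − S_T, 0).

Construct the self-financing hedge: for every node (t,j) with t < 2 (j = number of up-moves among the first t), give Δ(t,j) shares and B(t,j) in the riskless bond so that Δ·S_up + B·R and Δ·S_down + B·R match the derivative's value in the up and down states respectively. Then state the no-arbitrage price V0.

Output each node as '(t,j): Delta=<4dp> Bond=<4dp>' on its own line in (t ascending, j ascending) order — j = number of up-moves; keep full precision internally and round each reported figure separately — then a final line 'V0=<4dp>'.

(0,0): Delta=-0.8221 Bond=169.4008
(1,0): Delta=-1.0000 Bond=205.5660
(1,1): Delta=-0.7393 Bond=163.1431
V0=31.2872

Risk-neutral probability p* = (R−d)/(u−d) = (1.06−0.87)/(1.18−0.87) = 0.6129.
Terminal payoffs: V(2,0)=90.7408, V(2,1)=45.4312, V(2,2)=0.0000
Node (1,0) S=146.1600: V=(p*·45.4312+(1−p*)·90.7408)/1.06=59.4060; Δ=(45.4312−90.7408)/(172.4688−127.1592)=-1.0000; B=V−Δ·S=205.5660
Node (1,1) S=198.2400: V=(p*·0.0000+(1−p*)·45.4312)/1.06=16.5908; Δ=(0.0000−45.4312)/(233.9232−172.4688)=-0.7393; B=V−Δ·S=163.1431
Node (0,0) S=168.0000: V=(p*·16.5908+(1−p*)·59.4060)/1.06=31.2872; Δ=(16.5908−59.4060)/(198.2400−146.1600)=-0.8221; B=V−Δ·S=169.4008
Self-financing check: at every node Δ·S+B equals the discounted successor values.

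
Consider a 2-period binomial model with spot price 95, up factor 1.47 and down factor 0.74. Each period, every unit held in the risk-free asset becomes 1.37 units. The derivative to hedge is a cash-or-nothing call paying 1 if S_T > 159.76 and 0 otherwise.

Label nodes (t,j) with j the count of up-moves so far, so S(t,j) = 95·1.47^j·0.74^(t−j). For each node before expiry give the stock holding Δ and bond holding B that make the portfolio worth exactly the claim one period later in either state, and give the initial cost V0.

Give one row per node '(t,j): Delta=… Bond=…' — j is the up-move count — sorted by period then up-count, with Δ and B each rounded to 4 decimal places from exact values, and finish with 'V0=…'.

(0,0): Delta=0.0091 Bond=-0.4661
(1,0): Delta=0.0000 Bond=0.0000
(1,1): Delta=0.0098 Bond=-0.7399
V0=0.3968

Risk-neutral probability p* = (R−d)/(u−d) = (1.37−0.74)/(1.47−0.74) = 0.8630.
At expiry t=2: V(2,0)=0.0000, V(2,1)=0.0000, V(2,2)=1.0000
(1,0): S=70.3000. Δ = (V_up−V_dn)/(S_up−S_dn) = (0.0000−0.0000)/(103.3410−52.0220) = 0.0000. V = [p*·0.0000 + (1−p*)·0.0000]/1.37 = 0.0000. B = V − Δ·S = 0.0000.
(1,1): S=139.6500. Δ = (V_up−V_dn)/(S_up−S_dn) = (1.0000−0.0000)/(205.2855−103.3410) = 0.0098. V = [p*·1.0000 + (1−p*)·0.0000]/1.37 = 0.6299. B = V − Δ·S = -0.7399.
(0,0): S=95.0000. Δ = (V_up−V_dn)/(S_up−S_dn) = (0.6299−0.0000)/(139.6500−70.3000) = 0.0091. V = [p*·0.6299 + (1−p*)·0.0000]/1.37 = 0.3968. B = V − Δ·S = -0.4661.
The time-0 hedge costs 0.3968, which is the no-arbitrage price.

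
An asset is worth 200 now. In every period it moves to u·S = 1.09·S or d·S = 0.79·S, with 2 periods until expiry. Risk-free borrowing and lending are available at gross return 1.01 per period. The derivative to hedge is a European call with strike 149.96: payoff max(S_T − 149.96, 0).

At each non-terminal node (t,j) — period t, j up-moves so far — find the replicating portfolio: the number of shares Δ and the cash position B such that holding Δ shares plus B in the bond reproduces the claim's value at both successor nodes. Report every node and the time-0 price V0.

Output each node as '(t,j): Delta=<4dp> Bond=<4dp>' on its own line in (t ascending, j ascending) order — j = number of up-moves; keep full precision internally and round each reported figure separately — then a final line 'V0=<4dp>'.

The replicating-portfolio and risk-neutral prices coincide; use p* = (1.01−0.79)/(1.09−0.79) = 0.7333 for the latter.
Terminal payoffs: V(2,0)=0.0000, V(2,1)=22.2600, V(2,2)=87.6600
Node (1,0) S=158.0000: V=(p*·22.2600+(1−p*)·0.0000)/1.01=16.1624; Δ=(22.2600−0.0000)/(172.2200−124.8200)=0.4696; B=V−Δ·S=-58.0376
Node (1,1) S=218.0000: V=(p*·87.6600+(1−p*)·22.2600)/1.01=69.5248; Δ=(87.6600−22.2600)/(237.6200−172.2200)=1.0000; B=V−Δ·S=-148.4752
Node (0,0) S=200.0000: V=(p*·69.5248+(1−p*)·16.1624)/1.01=54.7473; Δ=(69.5248−16.1624)/(218.0000−158.0000)=0.8894; B=V−Δ·S=-123.1273
Self-financing check: at every node Δ·S+B equals the discounted successor values.

(0,0): Delta=0.8894 Bond=-123.1273
(1,0): Delta=0.4696 Bond=-58.0376
(1,1): Delta=1.0000 Bond=-148.4752
V0=54.7473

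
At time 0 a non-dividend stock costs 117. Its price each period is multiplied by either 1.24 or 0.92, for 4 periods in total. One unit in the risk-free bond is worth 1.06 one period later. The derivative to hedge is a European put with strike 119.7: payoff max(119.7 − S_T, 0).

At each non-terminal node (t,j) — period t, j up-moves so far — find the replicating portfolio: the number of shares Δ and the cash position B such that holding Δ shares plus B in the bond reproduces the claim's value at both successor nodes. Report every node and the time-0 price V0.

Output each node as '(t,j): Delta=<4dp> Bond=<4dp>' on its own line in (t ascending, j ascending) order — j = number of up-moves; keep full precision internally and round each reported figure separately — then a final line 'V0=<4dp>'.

Since d<R<u, set p* = (R−d)/(u−d) = 0.4375; price each node as the discounted p*-expectation of its children.
Terminal payoffs: V(4,0)=35.8820, V(4,1)=6.7279, V(4,2)=0.0000, V(4,3)=0.0000, V(4,4)=0.0000
Node (3,0) S=91.1065: V=(p*·6.7279+(1−p*)·35.8820)/1.06=21.8180; Δ=(6.7279−35.8820)/(112.9721−83.8180)=-1.0000; B=V−Δ·S=112.9245
Node (3,1) S=122.7957: V=(p*·0.0000+(1−p*)·6.7279)/1.06=3.5703; Δ=(0.0000−6.7279)/(152.2667−112.9721)=-0.1712; B=V−Δ·S=24.5951
Node (3,2) S=165.5073: V=(p*·0.0000+(1−p*)·0.0000)/1.06=0.0000; Δ=(0.0000−0.0000)/(205.2290−152.2667)=0.0000; B=V−Δ·S=0.0000
Node (3,3) S=223.0750: V=(p*·0.0000+(1−p*)·0.0000)/1.06=0.0000; Δ=(0.0000−0.0000)/(276.6130−205.2290)=0.0000; B=V−Δ·S=0.0000
Node (2,0) S=99.0288: V=(p*·3.5703+(1−p*)·21.8180)/1.06=13.0515; Δ=(3.5703−21.8180)/(122.7957−91.1065)=-0.5758; B=V−Δ·S=70.0758
Node (2,1) S=133.4736: V=(p*·0.0000+(1−p*)·3.5703)/1.06=1.8946; Δ=(0.0000−3.5703)/(165.5073−122.7957)=-0.0836; B=V−Δ·S=13.0516
Node (2,2) S=179.8992: V=(p*·0.0000+(1−p*)·0.0000)/1.06=0.0000; Δ=(0.0000−0.0000)/(223.0750−165.5073)=0.0000; B=V−Δ·S=0.0000
Node (1,0) S=107.6400: V=(p*·1.8946+(1−p*)·13.0515)/1.06=7.7079; Δ=(1.8946−13.0515)/(133.4736−99.0288)=-0.3239; B=V−Δ·S=42.5734
Node (1,1) S=145.0800: V=(p*·0.0000+(1−p*)·1.8946)/1.06=1.0054; Δ=(0.0000−1.8946)/(179.8992−133.4736)=-0.0408; B=V−Δ·S=6.9260
Node (0,0) S=117.0000: V=(p*·1.0054+(1−p*)·7.7079)/1.06=4.5052; Δ=(1.0054−7.7079)/(145.0800−107.6400)=-0.1790; B=V−Δ·S=25.4506
Check: Δ(0,0)·S0 + B(0,0) = 4.5052 = V0.

(0,0): Delta=-0.1790 Bond=25.4506
(1,0): Delta=-0.3239 Bond=42.5734
(1,1): Delta=-0.0408 Bond=6.9260
(2,0): Delta=-0.5758 Bond=70.0758
(2,1): Delta=-0.0836 Bond=13.0516
(2,2): Delta=0.0000 Bond=0.0000
(3,0): Delta=-1.0000 Bond=112.9245
(3,1): Delta=-0.1712 Bond=24.5951
(3,2): Delta=0.0000 Bond=0.0000
(3,3): Delta=0.0000 Bond=0.0000
V0=4.5052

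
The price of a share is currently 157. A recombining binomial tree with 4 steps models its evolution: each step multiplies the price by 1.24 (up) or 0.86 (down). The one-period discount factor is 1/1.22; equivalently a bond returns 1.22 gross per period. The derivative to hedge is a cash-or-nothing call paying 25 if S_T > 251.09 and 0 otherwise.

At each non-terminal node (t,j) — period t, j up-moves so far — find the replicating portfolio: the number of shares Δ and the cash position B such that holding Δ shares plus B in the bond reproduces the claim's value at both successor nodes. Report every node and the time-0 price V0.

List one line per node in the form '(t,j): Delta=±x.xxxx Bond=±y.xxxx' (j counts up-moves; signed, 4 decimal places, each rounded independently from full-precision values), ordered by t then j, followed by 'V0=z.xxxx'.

(0,0): Delta=0.0327 Bond=5.9760
(1,0): Delta=0.2938 Bond=-27.9649
(1,1): Delta=0.0226 Bond=9.2494
(2,0): Delta=0.0000 Bond=0.0000
(2,1): Delta=0.3051 Bond=-36.0126
(2,2): Delta=0.0118 Bond=13.9118
(3,0): Delta=0.0000 Bond=0.0000
(3,1): Delta=0.0000 Bond=0.0000
(3,2): Delta=0.3169 Bond=-46.3762
(3,3): Delta=0.0000 Bond=20.4918
V0=11.1103

Since d<R<u, set p* = (R−d)/(u−d) = 0.9474; price each node as the discounted p*-expectation of its children.
At expiry t=4: V(4,0)=0.0000, V(4,1)=0.0000, V(4,2)=0.0000, V(4,3)=25.0000, V(4,4)=25.0000
(3,0): S=99.8608. Δ = (V_up−V_dn)/(S_up−S_dn) = (0.0000−0.0000)/(123.8274−85.8803) = 0.0000. V = [p*·0.0000 + (1−p*)·0.0000]/1.22 = 0.0000. B = V − Δ·S = 0.0000.
(3,1): S=143.9853. Δ = (V_up−V_dn)/(S_up−S_dn) = (0.0000−0.0000)/(178.5418−123.8274) = 0.0000. V = [p*·0.0000 + (1−p*)·0.0000]/1.22 = 0.0000. B = V − Δ·S = 0.0000.
(3,2): S=207.6068. Δ = (V_up−V_dn)/(S_up−S_dn) = (25.0000−0.0000)/(257.4324−178.5418) = 0.3169. V = [p*·25.0000 + (1−p*)·0.0000]/1.22 = 19.4133. B = V − Δ·S = -46.3762.
(3,3): S=299.3400. Δ = (V_up−V_dn)/(S_up−S_dn) = (25.0000−25.0000)/(371.1816−257.4324) = 0.0000. V = [p*·25.0000 + (1−p*)·25.0000]/1.22 = 20.4918. B = V − Δ·S = 20.4918.
(2,0): S=116.1172. Δ = (V_up−V_dn)/(S_up−S_dn) = (0.0000−0.0000)/(143.9853−99.8608) = 0.0000. V = [p*·0.0000 + (1−p*)·0.0000]/1.22 = 0.0000. B = V − Δ·S = 0.0000.
(2,1): S=167.4248. Δ = (V_up−V_dn)/(S_up−S_dn) = (19.4133−0.0000)/(207.6068−143.9853) = 0.3051. V = [p*·19.4133 + (1−p*)·0.0000]/1.22 = 15.0750. B = V − Δ·S = -36.0126.
(2,2): S=241.4032. Δ = (V_up−V_dn)/(S_up−S_dn) = (20.4918−19.4133)/(299.3400−207.6068) = 0.0118. V = [p*·20.4918 + (1−p*)·19.4133]/1.22 = 16.7500. B = V − Δ·S = 13.9118.
(1,0): S=135.0200. Δ = (V_up−V_dn)/(S_up−S_dn) = (15.0750−0.0000)/(167.4248−116.1172) = 0.2938. V = [p*·15.0750 + (1−p*)·0.0000]/1.22 = 11.7062. B = V − Δ·S = -27.9649.
(1,1): S=194.6800. Δ = (V_up−V_dn)/(S_up−S_dn) = (16.7500−15.0750)/(241.4032−167.4248) = 0.0226. V = [p*·16.7500 + (1−p*)·15.0750]/1.22 = 13.6573. B = V − Δ·S = 9.2494.
(0,0): S=157.0000. Δ = (V_up−V_dn)/(S_up−S_dn) = (13.6573−11.7062)/(194.6800−135.0200) = 0.0327. V = [p*·13.6573 + (1−p*)·11.7062]/1.22 = 11.1103. B = V − Δ·S = 5.9760.
Self-financing check: at every node Δ·S+B equals the discounted successor values.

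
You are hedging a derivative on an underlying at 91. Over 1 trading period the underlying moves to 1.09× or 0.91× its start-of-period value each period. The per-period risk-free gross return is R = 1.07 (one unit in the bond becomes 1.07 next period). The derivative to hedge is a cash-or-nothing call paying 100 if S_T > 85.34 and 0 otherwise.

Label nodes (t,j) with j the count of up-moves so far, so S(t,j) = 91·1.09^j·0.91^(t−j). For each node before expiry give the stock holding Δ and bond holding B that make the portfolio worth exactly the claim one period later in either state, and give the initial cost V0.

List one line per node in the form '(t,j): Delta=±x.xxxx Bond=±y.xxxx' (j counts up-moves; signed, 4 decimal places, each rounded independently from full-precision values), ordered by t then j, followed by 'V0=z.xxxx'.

Under the risk-neutral measure, an up-move has probability p* = (R−d)/(u−d) = 0.8889 and values discount at R = 1.07.
At expiry t=1: V(1,0)=0.0000, V(1,1)=100.0000
(0,0): S=91.0000. Δ = (V_up−V_dn)/(S_up−S_dn) = (100.0000−0.0000)/(99.1900−82.8100) = 6.1050. V = [p*·100.0000 + (1−p*)·0.0000]/1.07 = 83.0737. B = V − Δ·S = -472.4818.
Each (Δ,B) replicates both successor values, so the strategy is self-financing and V0 is arbitrage-free.

(0,0): Delta=6.1050 Bond=-472.4818
V0=83.0737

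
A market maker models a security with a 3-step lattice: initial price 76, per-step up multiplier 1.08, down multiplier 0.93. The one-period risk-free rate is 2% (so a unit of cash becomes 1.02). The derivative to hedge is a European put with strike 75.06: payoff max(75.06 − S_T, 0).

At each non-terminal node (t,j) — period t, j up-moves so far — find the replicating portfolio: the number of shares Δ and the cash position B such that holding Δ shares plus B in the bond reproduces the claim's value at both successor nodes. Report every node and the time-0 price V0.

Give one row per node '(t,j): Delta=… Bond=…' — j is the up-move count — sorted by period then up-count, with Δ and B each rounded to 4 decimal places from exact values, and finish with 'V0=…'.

No-arbitrage ⇒ martingale measure with p* = (R−d)/(u−d) = 0.6000.
Terminal values V(3,·): V(3,0)=13.9289, V(3,1)=4.0690, V(3,2)=0.0000, V(3,3)=0.0000
  t=2,j=0: stock 65.7324 → up 70.9910 (V=4.0690), down 61.1311 (V=13.9289). Price 7.8558; hedge Δ=-1.0000, bond B=73.5882.
  t=2,j=1: stock 76.3344 → up 82.4412 (V=0.0000), down 70.9910 (V=4.0690). Price 1.5957; hedge Δ=-0.3554, bond B=28.7224.
  t=2,j=2: stock 88.6464 → up 95.7381 (V=0.0000), down 82.4412 (V=0.0000). Price 0.0000; hedge Δ=0.0000, bond B=0.0000.
  t=1,j=0: stock 70.6800 → up 76.3344 (V=1.5957), down 65.7324 (V=7.8558). Price 4.0194; hedge Δ=-0.5905, bond B=45.7537.
  t=1,j=1: stock 82.0800 → up 88.6464 (V=0.0000), down 76.3344 (V=1.5957). Price 0.6258; hedge Δ=-0.1296, bond B=11.2637.
  t=0,j=0: stock 76.0000 → up 82.0800 (V=0.6258), down 70.6800 (V=4.0194). Price 1.9443; hedge Δ=-0.2977, bond B=24.5683.
Check: Δ(0,0)·S0 + B(0,0) = 1.9443 = V0.

(0,0): Delta=-0.2977 Bond=24.5683
(1,0): Delta=-0.5905 Bond=45.7537
(1,1): Delta=-0.1296 Bond=11.2637
(2,0): Delta=-1.0000 Bond=73.5882
(2,1): Delta=-0.3554 Bond=28.7224
(2,2): Delta=0.0000 Bond=0.0000
V0=1.9443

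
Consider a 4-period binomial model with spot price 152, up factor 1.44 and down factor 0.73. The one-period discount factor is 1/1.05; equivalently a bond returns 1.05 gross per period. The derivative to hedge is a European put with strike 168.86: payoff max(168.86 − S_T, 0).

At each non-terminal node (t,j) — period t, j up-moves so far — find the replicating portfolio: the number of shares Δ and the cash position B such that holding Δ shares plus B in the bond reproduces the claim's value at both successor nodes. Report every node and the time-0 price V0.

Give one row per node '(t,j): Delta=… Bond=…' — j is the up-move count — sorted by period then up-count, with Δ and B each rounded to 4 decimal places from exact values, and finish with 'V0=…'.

Risk-neutral probability p* = (R−d)/(u−d) = (1.05−0.73)/(1.44−0.73) = 0.4507.
At expiry t=4: V(4,0)=125.6947, V(4,1)=83.7120, V(4,2)=0.8967, V(4,3)=0.0000, V(4,4)=0.0000
  t=3,j=0: stock 59.1306 → up 85.1480 (V=83.7120), down 43.1653 (V=125.6947). Price 101.6885; hedge Δ=-1.0000, bond B=160.8190.
  t=3,j=1: stock 116.6412 → up 167.9633 (V=0.8967), down 85.1480 (V=83.7120). Price 44.1779; hedge Δ=-1.0000, bond B=160.8190.
  t=3,j=2: stock 230.0867 → up 331.3248 (V=0.0000), down 167.9633 (V=0.8967). Price 0.4691; hedge Δ=-0.0055, bond B=1.7321.
  t=3,j=3: stock 453.8696 → up 653.5722 (V=0.0000), down 331.3248 (V=0.0000). Price 0.0000; hedge Δ=0.0000, bond B=0.0000.
  t=2,j=0: stock 81.0008 → up 116.6412 (V=44.1779), down 59.1306 (V=101.6885). Price 72.1602; hedge Δ=-1.0000, bond B=153.1610.
  t=2,j=1: stock 159.7824 → up 230.0867 (V=0.4691), down 116.6412 (V=44.1779). Price 23.3125; hedge Δ=-0.3853, bond B=84.8742.
  t=2,j=2: stock 315.1872 → up 453.8696 (V=0.0000), down 230.0867 (V=0.4691). Price 0.2454; hedge Δ=-0.0021, bond B=0.9061.
  t=1,j=0: stock 110.9600 → up 159.7824 (V=23.3125), down 81.0008 (V=72.1602). Price 47.7565; hedge Δ=-0.6200, bond B=116.5560.
  t=1,j=1: stock 218.8800 → up 315.1872 (V=0.2454), down 159.7824 (V=23.3125). Price 12.3010; hedge Δ=-0.1484, bond B=44.7899.
  t=0,j=0: stock 152.0000 → up 218.8800 (V=12.3010), down 110.9600 (V=47.7565). Price 30.2634; hedge Δ=-0.3285, bond B=80.2007.
Check: Δ(0,0)·S0 + B(0,0) = 30.2634 = V0.

(0,0): Delta=-0.3285 Bond=80.2007
(1,0): Delta=-0.6200 Bond=116.5560
(1,1): Delta=-0.1484 Bond=44.7899
(2,0): Delta=-1.0000 Bond=153.1610
(2,1): Delta=-0.3853 Bond=84.8742
(2,2): Delta=-0.0021 Bond=0.9061
(3,0): Delta=-1.0000 Bond=160.8190
(3,1): Delta=-1.0000 Bond=160.8190
(3,2): Delta=-0.0055 Bond=1.7321
(3,3): Delta=0.0000 Bond=0.0000
V0=30.2634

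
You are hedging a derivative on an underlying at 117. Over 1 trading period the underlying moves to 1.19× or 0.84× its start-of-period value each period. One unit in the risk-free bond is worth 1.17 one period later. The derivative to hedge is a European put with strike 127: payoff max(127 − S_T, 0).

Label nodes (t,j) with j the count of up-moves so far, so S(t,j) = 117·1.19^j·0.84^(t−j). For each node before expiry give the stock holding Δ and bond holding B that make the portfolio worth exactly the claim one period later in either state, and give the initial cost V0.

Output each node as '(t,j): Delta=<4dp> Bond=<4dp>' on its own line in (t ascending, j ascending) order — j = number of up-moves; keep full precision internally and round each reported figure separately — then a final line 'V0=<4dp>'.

Risk-neutral probability p* = (R−d)/(u−d) = (1.17−0.84)/(1.19−0.84) = 0.9429.
Payoff layer (t=1): V(1,0)=28.7200, V(1,1)=0.0000
  t=0,j=0: stock 117.0000 → up 139.2300 (V=0.0000), down 98.2800 (V=28.7200). Price 1.4027; hedge Δ=-0.7013, bond B=83.4598.
Each (Δ,B) replicates both successor values, so the strategy is self-financing and V0 is arbitrage-free.

(0,0): Delta=-0.7013 Bond=83.4598
V0=1.4027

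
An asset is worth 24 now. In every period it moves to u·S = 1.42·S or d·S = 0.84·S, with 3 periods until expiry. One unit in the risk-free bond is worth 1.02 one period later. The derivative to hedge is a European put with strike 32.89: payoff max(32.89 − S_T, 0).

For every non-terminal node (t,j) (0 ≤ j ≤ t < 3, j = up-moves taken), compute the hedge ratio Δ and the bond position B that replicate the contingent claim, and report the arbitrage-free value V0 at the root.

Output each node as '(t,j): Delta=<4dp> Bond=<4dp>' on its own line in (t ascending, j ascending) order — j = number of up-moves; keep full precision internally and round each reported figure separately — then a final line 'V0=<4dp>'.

Under the risk-neutral measure, an up-move has probability p* = (R−d)/(u−d) = 0.3103 and values discount at R = 1.02.
At expiry t=3: V(3,0)=18.6651, V(3,1)=8.8432, V(3,2)=0.0000, V(3,3)=0.0000
  t=2,j=0: stock 16.9344 → up 24.0468 (V=8.8432), down 14.2249 (V=18.6651). Price 15.3107; hedge Δ=-1.0000, bond B=32.2451.
  t=2,j=1: stock 28.6272 → up 40.6506 (V=0.0000), down 24.0468 (V=8.8432). Price 5.9791; hedge Δ=-0.5326, bond B=21.2260.
  t=2,j=2: stock 48.3936 → up 68.7189 (V=0.0000), down 40.6506 (V=0.0000). Price 0.0000; hedge Δ=0.0000, bond B=0.0000.
  t=1,j=0: stock 20.1600 → up 28.6272 (V=5.9791), down 16.9344 (V=15.3107). Price 12.1713; hedge Δ=-0.7981, bond B=28.2602.
  t=1,j=1: stock 34.0800 → up 48.3936 (V=0.0000), down 28.6272 (V=5.9791). Price 4.0427; hedge Δ=-0.3025, bond B=14.3516.
  t=0,j=0: stock 24.0000 → up 34.0800 (V=4.0427), down 20.1600 (V=12.1713). Price 9.4594; hedge Δ=-0.5839, bond B=23.4742.
Root portfolio cost Δ·24+B reproduces V0=9.4594.

(0,0): Delta=-0.5839 Bond=23.4742
(1,0): Delta=-0.7981 Bond=28.2602
(1,1): Delta=-0.3025 Bond=14.3516
(2,0): Delta=-1.0000 Bond=32.2451
(2,1): Delta=-0.5326 Bond=21.2260
(2,2): Delta=0.0000 Bond=0.0000
V0=9.4594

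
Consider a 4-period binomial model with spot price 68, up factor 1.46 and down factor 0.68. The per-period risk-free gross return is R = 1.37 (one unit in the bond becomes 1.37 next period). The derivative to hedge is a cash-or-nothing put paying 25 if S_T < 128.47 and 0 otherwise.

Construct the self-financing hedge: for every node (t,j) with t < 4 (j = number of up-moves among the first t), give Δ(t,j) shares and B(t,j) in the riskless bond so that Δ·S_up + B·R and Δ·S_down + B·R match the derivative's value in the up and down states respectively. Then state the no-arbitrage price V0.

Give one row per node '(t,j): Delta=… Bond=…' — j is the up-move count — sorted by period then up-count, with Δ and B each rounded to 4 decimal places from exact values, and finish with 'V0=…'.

Under the risk-neutral measure, an up-move has probability p* = (R−d)/(u−d) = 0.8846 and values discount at R = 1.37.
Payoff layer (t=4): V(4,0)=25.0000, V(4,1)=25.0000, V(4,2)=25.0000, V(4,3)=0.0000, V(4,4)=0.0000
(3,0): S=21.3814. Δ = (V_up−V_dn)/(S_up−S_dn) = (25.0000−25.0000)/(31.2168−14.5393) = 0.0000. V = [p*·25.0000 + (1−p*)·25.0000]/1.37 = 18.2482. B = V − Δ·S = 18.2482.
(3,1): S=45.9071. Δ = (V_up−V_dn)/(S_up−S_dn) = (25.0000−25.0000)/(67.0243−31.2168) = 0.0000. V = [p*·25.0000 + (1−p*)·25.0000]/1.37 = 18.2482. B = V − Δ·S = 18.2482.
(3,2): S=98.5652. Δ = (V_up−V_dn)/(S_up−S_dn) = (0.0000−25.0000)/(143.9052−67.0243) = -0.3252. V = [p*·0.0000 + (1−p*)·25.0000]/1.37 = 2.1056. B = V − Δ·S = 34.1568.
(3,3): S=211.6252. Δ = (V_up−V_dn)/(S_up−S_dn) = (0.0000−0.0000)/(308.9729−143.9052) = 0.0000. V = [p*·0.0000 + (1−p*)·0.0000]/1.37 = 0.0000. B = V − Δ·S = 0.0000.
(2,0): S=31.4432. Δ = (V_up−V_dn)/(S_up−S_dn) = (18.2482−18.2482)/(45.9071−21.3814) = 0.0000. V = [p*·18.2482 + (1−p*)·18.2482]/1.37 = 13.3198. B = V − Δ·S = 13.3198.
(2,1): S=67.5104. Δ = (V_up−V_dn)/(S_up−S_dn) = (2.1056−18.2482)/(98.5652−45.9071) = -0.3066. V = [p*·2.1056 + (1−p*)·18.2482]/1.37 = 2.8965. B = V − Δ·S = 23.5921.
(2,2): S=144.9488. Δ = (V_up−V_dn)/(S_up−S_dn) = (0.0000−2.1056)/(211.6252−98.5652) = -0.0186. V = [p*·0.0000 + (1−p*)·2.1056]/1.37 = 0.1773. B = V − Δ·S = 2.8768.
(1,0): S=46.2400. Δ = (V_up−V_dn)/(S_up−S_dn) = (2.8965−13.3198)/(67.5104−31.4432) = -0.2890. V = [p*·2.8965 + (1−p*)·13.3198]/1.37 = 2.9921. B = V − Δ·S = 16.3554.
(1,1): S=99.2800. Δ = (V_up−V_dn)/(S_up−S_dn) = (0.1773−2.8965)/(144.9488−67.5104) = -0.0351. V = [p*·0.1773 + (1−p*)·2.8965]/1.37 = 0.3585. B = V − Δ·S = 3.8445.
(0,0): S=68.0000. Δ = (V_up−V_dn)/(S_up−S_dn) = (0.3585−2.9921)/(99.2800−46.2400) = -0.0497. V = [p*·0.3585 + (1−p*)·2.9921]/1.37 = 0.4835. B = V − Δ·S = 3.8599.
Self-financing check: at every node Δ·S+B equals the discounted successor values.

(0,0): Delta=-0.0497 Bond=3.8599
(1,0): Delta=-0.2890 Bond=16.3554
(1,1): Delta=-0.0351 Bond=3.8445
(2,0): Delta=0.0000 Bond=13.3198
(2,1): Delta=-0.3066 Bond=23.5921
(2,2): Delta=-0.0186 Bond=2.8768
(3,0): Delta=0.0000 Bond=18.2482
(3,1): Delta=0.0000 Bond=18.2482
(3,2): Delta=-0.3252 Bond=34.1568
(3,3): Delta=0.0000 Bond=0.0000
V0=0.4835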